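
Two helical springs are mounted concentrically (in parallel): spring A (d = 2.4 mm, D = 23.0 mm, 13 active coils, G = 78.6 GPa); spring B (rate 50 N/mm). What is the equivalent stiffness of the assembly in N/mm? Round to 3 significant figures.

52.1 N/mm

k_A = Gd⁴/(8D³N_a) = (78.6×10³)(2.4⁴)/(8·23.0³·13) = 2.0609 N/mm
Parallel: k_eq = 2.0609 + 50 = 52.061 N/mm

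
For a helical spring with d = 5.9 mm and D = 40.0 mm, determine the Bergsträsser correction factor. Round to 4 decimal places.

C = D/d = 40.0/5.9 = 6.7797
K_B = (4C+2)/(4C−3) = 29.119/24.119 = 1.2073

1.2073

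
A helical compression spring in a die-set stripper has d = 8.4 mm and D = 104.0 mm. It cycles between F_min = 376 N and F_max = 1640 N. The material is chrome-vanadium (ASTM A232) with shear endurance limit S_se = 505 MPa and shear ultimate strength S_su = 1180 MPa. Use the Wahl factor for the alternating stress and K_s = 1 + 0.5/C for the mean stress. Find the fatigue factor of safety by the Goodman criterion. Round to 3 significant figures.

C = D/d = 104.0/8.4 = 12.3810; K_W = (4C−1)/(4C−4)+0.615/C = 1.1156; K_s = 1+0.5/C = 1.0404
F_a = (F_max−F_min)/2 = 632 N; F_m = (F_max+F_min)/2 = 1008 N
τ_a = K_W·8F_aD/(πd³) = 1.1156 × 282.39 = 315.03 MPa
τ_m = K_s·8F_mD/(πd³) = 1.0404 × 450.4 = 468.59 MPa
Goodman: 1/n_f = τ_a/S_se + τ_m/S_su = 315.03/505 + 468.59/1180 = 0.62382 + 0.39711 = 1.0209
n_f = 1/1.0209 = 0.9795

0.980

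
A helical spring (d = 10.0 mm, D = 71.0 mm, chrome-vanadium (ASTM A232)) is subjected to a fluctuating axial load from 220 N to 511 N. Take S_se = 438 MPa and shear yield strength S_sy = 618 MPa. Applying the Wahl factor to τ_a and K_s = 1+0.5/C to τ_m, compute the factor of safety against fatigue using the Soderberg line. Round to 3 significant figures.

C = D/d = 71.0/10.0 = 7.1000; K_W = (4C−1)/(4C−4)+0.615/C = 1.2096; K_s = 1+0.5/C = 1.0704
F_a = (F_max−F_min)/2 = 145.5 N; F_m = (F_max+F_min)/2 = 365.5 N
τ_a = K_W·8F_aD/(πd³) = 1.2096 × 26.306 = 31.819 MPa
τ_m = K_s·8F_mD/(πd³) = 1.0704 × 66.082 = 70.736 MPa
Soderberg: 1/n_f = τ_a/S_se + τ_m/S_sy = 31.819/438 + 70.736/618 = 0.07265 + 0.11446 = 0.18711
n_f = 1/0.18711 = 5.345

5.34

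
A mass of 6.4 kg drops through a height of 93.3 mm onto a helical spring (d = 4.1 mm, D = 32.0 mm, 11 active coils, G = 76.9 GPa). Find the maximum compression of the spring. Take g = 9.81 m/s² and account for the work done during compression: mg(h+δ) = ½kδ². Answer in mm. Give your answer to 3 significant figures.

48.6 mm

k = Gd⁴/(8D³N_a) = (76.9×10³)(4.1⁴)/(8·32.0³·11) = 7.5358 N/mm
W = mg = 6.4 × 9.81 = 62.784 N
½kδ² − Wδ − Wh = 0 → δ = (W + √(W² + 2kWh))/k
δ = (62.784 + √(3941.8 + 88285.6))/7.5358 = (62.784 + 303.69)/7.5358 = 48.631 mm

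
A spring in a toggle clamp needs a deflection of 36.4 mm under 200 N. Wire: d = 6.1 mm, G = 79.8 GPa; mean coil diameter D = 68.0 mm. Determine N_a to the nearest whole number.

Required rate k = F/δ = 200/36.4 = 5.4945 N/mm
N_a = Gd⁴/(8D³k) = (79.8×10³ × 6.1⁴)/(8 × 68.0³ × 5.4945)
    = 1.1049e+08 / 1.38212e+07 = 7.994 → 8 coils

8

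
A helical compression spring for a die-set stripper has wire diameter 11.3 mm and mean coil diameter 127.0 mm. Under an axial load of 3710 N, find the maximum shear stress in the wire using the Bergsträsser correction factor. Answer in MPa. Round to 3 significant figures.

931 MPa

Spring index C = D/d = 127.0/11.3 = 11.2389
K_B = (4C+2)/(4C−3) = 46.956/41.956 = 1.1192
τ₀ = 8FD/(πd³) = 8·3710·127.0/(π·11.3³) = 3.76936e+06/4533 = 831.54 MPa
τ_max = K·τ₀ = 1.1192 × 831.54 = 930.64 MPa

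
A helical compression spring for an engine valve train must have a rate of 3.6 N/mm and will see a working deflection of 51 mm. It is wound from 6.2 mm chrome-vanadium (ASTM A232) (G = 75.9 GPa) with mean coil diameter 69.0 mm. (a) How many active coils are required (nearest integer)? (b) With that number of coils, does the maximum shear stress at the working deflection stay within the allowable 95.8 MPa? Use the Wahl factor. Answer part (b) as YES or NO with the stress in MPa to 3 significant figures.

(a) 12 coils; (b) NO, τ_max = 151 MPa

N_a = Gd⁴/(8D³k) = (75.9×10³)(6.2⁴)/(8·69.0³·3.6) = 11.85 → N_a = 12
Actual rate k = Gd⁴/(8D³·12) = 3.5562 N/mm
Working load F = kδ = 3.5562·51 = 181.37 N
C = 69.0/6.2 = 11.1290; K_W = (4C−1)/(4C−4)+0.615/C = 1.1293
τ_max = K_W·8FD/(πd³) = 1.1293·133.71 = 151 MPa
τ_max > 95.8 MPa → exceeds allowable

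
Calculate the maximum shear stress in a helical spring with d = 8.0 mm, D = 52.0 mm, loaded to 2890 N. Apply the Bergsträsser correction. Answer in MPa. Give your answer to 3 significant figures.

910 MPa

Spring index C = D/d = 52.0/8.0 = 6.5000
K_B = (4C+2)/(4C−3) = 28.000/23.000 = 1.2174
τ₀ = 8FD/(πd³) = 8·2890·52.0/(π·8.0³) = 1.20224e+06/1608.5 = 747.43 MPa
τ_max = K·τ₀ = 1.2174 × 747.43 = 909.92 MPa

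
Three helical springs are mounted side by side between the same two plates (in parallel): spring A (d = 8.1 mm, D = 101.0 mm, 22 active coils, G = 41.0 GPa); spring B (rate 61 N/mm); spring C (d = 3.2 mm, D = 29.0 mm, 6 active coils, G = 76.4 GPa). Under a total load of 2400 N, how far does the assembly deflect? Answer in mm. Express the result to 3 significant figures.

k_A = Gd⁴/(8D³N_a) = (41.0×10³)(8.1⁴)/(8·101.0³·22) = 0.9733 N/mm
k_C = Gd⁴/(8D³N_a) = (76.4×10³)(3.2⁴)/(8·29.0³·6) = 6.8432 N/mm
Parallel: k_eq = 0.9733 + 61 + 6.8432 = 68.816 N/mm
δ = F/k_eq = 2400/68.816 = 34.875 mm

34.9 mm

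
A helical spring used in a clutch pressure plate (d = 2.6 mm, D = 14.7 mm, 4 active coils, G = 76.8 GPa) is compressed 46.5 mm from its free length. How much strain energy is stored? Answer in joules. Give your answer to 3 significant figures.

k = Gd⁴/(8D³N_a) = (76.8×10³)(2.6⁴)/(8·14.7³·4) = 34.527 N/mm
U = ½kδ² = 0.5 × 34.527 × 46.5² = 37327 N·mm = 37.327 J

37.3 J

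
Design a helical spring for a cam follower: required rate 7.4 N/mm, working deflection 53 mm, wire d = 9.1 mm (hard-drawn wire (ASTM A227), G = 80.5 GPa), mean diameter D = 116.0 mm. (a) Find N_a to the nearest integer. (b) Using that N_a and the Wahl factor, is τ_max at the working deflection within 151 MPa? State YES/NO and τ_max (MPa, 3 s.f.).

(a) 6 coils; (b) NO, τ_max = 170 MPa

N_a = Gd⁴/(8D³k) = (80.5×10³)(9.1⁴)/(8·116.0³·7.4) = 5.974 → N_a = 6
Actual rate k = Gd⁴/(8D³·6) = 7.3679 N/mm
Working load F = kδ = 7.3679·53 = 390.5 N
C = 116.0/9.1 = 12.7473; K_W = (4C−1)/(4C−4)+0.615/C = 1.1121
τ_max = K_W·8FD/(πd³) = 1.1121·153.07 = 170.23 MPa
τ_max > 151 MPa → exceeds allowable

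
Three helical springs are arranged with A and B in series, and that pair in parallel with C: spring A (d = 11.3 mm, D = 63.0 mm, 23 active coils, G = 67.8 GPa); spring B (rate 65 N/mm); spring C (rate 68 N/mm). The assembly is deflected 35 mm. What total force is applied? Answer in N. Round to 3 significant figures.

2990 N

k_A = Gd⁴/(8D³N_a) = (67.8×10³)(11.3⁴)/(8·63.0³·23) = 24.027 N/mm
Springs A,B series: k_AB = 1/(1/24.027+1/65) = 17.543 N/mm; parallel with C: k_eq = 17.543+68 = 85.543 N/mm
F = k_eq·δ = 85.543·35 = 2994 N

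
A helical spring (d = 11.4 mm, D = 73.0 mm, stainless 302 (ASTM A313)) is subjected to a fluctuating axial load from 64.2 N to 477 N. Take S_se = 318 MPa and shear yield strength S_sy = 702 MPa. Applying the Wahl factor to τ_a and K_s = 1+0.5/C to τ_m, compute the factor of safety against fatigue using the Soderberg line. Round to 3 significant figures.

6.55

C = D/d = 73.0/11.4 = 6.4035; K_W = (4C−1)/(4C−4)+0.615/C = 1.2348; K_s = 1+0.5/C = 1.0781
F_a = (F_max−F_min)/2 = 206.4 N; F_m = (F_max+F_min)/2 = 270.6 N
τ_a = K_W·8F_aD/(πd³) = 1.2348 × 25.898 = 31.979 MPa
τ_m = K_s·8F_mD/(πd³) = 1.0781 × 33.953 = 36.604 MPa
Soderberg: 1/n_f = τ_a/S_se + τ_m/S_sy = 31.979/318 + 36.604/702 = 0.10056 + 0.05214 = 0.15271
n_f = 1/0.15271 = 6.549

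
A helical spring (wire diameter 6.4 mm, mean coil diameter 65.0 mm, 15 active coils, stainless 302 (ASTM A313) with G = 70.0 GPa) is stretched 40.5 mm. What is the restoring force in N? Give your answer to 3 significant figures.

144 N

k = Gd⁴/(8D³N_a) = (70.0×10³)(6.4⁴)/(8·65.0³·15) = 3.5637 N/mm
F = k·δ = 3.5637 × 40.5 = 144.33 N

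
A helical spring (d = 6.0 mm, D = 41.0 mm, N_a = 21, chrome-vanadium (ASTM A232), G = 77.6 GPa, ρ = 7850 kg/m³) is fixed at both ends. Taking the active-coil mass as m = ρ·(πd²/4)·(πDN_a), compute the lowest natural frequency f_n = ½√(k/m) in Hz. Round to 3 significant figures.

60.1 Hz

k = Gd⁴/(8D³N_a) = (77.6×10³)(6.0⁴)/(8·41.0³·21) = 8.6857 N/mm = 8685.7 N/m
Wire length L = πDN_a = π·41.0·21 = 2704.9 mm
m = ρ·(πd²/4)·L = 7850 × 28.274×10⁻⁶ m² × 2.7049 m = 0.60036 kg
f_n = ½√(k/m) = 0.5·√(8685.7/0.60036) = 0.5·√(14467) = 60.14 Hz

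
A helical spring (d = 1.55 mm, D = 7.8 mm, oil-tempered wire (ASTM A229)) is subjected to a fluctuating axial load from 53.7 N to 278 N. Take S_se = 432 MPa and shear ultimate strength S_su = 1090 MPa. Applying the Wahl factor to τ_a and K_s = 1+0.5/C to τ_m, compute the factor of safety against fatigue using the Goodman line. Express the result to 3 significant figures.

C = D/d = 7.8/1.55 = 5.0323; K_W = (4C−1)/(4C−4)+0.615/C = 1.3082; K_s = 1+0.5/C = 1.0994
F_a = (F_max−F_min)/2 = 112.15 N; F_m = (F_max+F_min)/2 = 165.85 N
τ_a = K_W·8F_aD/(πd³) = 1.3082 × 598.19 = 782.56 MPa
τ_m = K_s·8F_mD/(πd³) = 1.0994 × 884.62 = 972.51 MPa
Goodman: 1/n_f = τ_a/S_se + τ_m/S_su = 782.56/432 + 972.51/1090 = 1.81148 + 0.89221 = 2.7037
n_f = 1/2.7037 = 0.3699

0.370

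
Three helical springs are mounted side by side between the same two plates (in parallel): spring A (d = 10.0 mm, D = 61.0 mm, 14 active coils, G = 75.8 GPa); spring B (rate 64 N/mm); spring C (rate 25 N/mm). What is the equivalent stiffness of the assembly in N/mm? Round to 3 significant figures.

119 N/mm

k_A = Gd⁴/(8D³N_a) = (75.8×10³)(10.0⁴)/(8·61.0³·14) = 29.817 N/mm
Parallel: k_eq = 29.817 + 64 + 25 = 118.82 N/mm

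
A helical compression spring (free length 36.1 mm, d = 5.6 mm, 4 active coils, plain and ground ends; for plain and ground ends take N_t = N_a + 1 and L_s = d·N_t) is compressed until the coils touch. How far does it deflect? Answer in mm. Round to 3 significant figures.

8.10 mm

N_t = 5; L_s = 5.6·5 = 28 mm
δ_solid = L₀ − L_s = 36.1 − 28 = 8.1 mm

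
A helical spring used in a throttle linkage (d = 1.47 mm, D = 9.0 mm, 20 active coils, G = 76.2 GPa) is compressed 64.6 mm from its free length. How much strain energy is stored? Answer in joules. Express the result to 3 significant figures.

k = Gd⁴/(8D³N_a) = (76.2×10³)(1.47⁴)/(8·9.0³·20) = 3.0505 N/mm
U = ½kδ² = 0.5 × 3.0505 × 64.6² = 6365.2 N·mm = 6.3652 J

6.37 J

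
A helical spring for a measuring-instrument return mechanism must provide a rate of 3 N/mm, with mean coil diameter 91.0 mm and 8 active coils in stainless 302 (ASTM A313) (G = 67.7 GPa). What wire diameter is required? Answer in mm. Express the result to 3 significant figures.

6.80 mm

d = (8D³N_a·k / G)^(1/4) = (8·91.0³·8·3 / (67.7×10³))^0.25
  = (2137.2)^0.25 = 6.7992 mm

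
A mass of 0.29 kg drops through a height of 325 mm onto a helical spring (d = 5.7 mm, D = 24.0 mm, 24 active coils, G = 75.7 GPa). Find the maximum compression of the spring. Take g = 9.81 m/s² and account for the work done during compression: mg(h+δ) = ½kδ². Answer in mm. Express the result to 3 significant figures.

7.93 mm

k = Gd⁴/(8D³N_a) = (75.7×10³)(5.7⁴)/(8·24.0³·24) = 30.107 N/mm
W = mg = 0.29 × 9.81 = 2.8449 N
½kδ² − Wδ − Wh = 0 → δ = (W + √(W² + 2kWh))/k
δ = (2.8449 + √(8.0935 + 55672.5))/30.107 = (2.8449 + 235.97)/30.107 = 7.9322 mm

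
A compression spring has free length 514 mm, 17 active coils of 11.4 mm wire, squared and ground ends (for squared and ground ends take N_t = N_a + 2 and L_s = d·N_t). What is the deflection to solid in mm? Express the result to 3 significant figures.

N_t = 19; L_s = 11.4·19 = 216.6 mm
δ_solid = L₀ − L_s = 514 − 216.6 = 297.4 mm

297 mm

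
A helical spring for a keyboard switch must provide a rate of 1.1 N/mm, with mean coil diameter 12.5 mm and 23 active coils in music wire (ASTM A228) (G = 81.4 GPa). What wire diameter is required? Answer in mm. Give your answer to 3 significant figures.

1.48 mm

d = (8D³N_a·k / G)^(1/4) = (8·12.5³·23·1.1 / (81.4×10³))^0.25
  = (4.8564)^0.25 = 1.4845 mm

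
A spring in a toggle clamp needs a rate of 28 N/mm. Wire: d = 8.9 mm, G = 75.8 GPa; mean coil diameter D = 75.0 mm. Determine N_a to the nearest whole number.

N_a = Gd⁴/(8D³k) = (75.8×10³ × 8.9⁴)/(8 × 75.0³ × 28)
    = 4.75586e+08 / 9.45e+07 = 5.033 → 5 coils

5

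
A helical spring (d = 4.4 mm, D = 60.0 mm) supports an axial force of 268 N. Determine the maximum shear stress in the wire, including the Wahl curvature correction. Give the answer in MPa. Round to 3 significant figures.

Spring index C = D/d = 60.0/4.4 = 13.6364
K_W = (4C−1)/(4C−4) + 0.615/C = 53.545/50.545 + 0.0451 = 1.1045
τ₀ = 8FD/(πd³) = 8·268·60.0/(π·4.4³) = 128640/267.61 = 480.69 MPa
τ_max = K·τ₀ = 1.1045 × 480.69 = 530.9 MPa

531 MPa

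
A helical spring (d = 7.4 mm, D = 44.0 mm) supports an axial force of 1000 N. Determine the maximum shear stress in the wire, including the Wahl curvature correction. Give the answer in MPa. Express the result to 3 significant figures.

347 MPa

Spring index C = D/d = 44.0/7.4 = 5.9459
K_W = (4C−1)/(4C−4) + 0.615/C = 22.784/19.784 + 0.1034 = 1.2551
τ₀ = 8FD/(πd³) = 8·1000·44.0/(π·7.4³) = 352000/1273 = 276.5 MPa
τ_max = K·τ₀ = 1.2551 × 276.5 = 347.03 MPa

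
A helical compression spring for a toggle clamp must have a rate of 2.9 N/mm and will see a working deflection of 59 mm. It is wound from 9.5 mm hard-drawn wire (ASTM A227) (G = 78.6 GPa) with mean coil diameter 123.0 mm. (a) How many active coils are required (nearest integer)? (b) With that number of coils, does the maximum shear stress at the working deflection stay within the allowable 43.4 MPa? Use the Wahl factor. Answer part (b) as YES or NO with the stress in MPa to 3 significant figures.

N_a = Gd⁴/(8D³k) = (78.6×10³)(9.5⁴)/(8·123.0³·2.9) = 14.83 → N_a = 15
Actual rate k = Gd⁴/(8D³·15) = 2.867 N/mm
Working load F = kδ = 2.867·59 = 169.15 N
C = 123.0/9.5 = 12.9474; K_W = (4C−1)/(4C−4)+0.615/C = 1.1103
τ_max = K_W·8FD/(πd³) = 1.1103·61.794 = 68.608 MPa
τ_max > 43.4 MPa → exceeds allowable

(a) 15 coils; (b) NO, τ_max = 68.6 MPa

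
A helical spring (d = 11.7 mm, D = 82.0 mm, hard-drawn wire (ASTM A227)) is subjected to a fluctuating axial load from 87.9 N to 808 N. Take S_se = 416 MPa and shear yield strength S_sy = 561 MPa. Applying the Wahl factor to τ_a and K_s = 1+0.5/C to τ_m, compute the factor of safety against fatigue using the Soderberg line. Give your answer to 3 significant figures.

4.03

C = D/d = 82.0/11.7 = 7.0085; K_W = (4C−1)/(4C−4)+0.615/C = 1.2126; K_s = 1+0.5/C = 1.0713
F_a = (F_max−F_min)/2 = 360.05 N; F_m = (F_max+F_min)/2 = 447.95 N
τ_a = K_W·8F_aD/(πd³) = 1.2126 × 46.942 = 56.92 MPa
τ_m = K_s·8F_mD/(πd³) = 1.0713 × 58.402 = 62.568 MPa
Soderberg: 1/n_f = τ_a/S_se + τ_m/S_sy = 56.92/416 + 62.568/561 = 0.13683 + 0.11153 = 0.24836
n_f = 1/0.24836 = 4.026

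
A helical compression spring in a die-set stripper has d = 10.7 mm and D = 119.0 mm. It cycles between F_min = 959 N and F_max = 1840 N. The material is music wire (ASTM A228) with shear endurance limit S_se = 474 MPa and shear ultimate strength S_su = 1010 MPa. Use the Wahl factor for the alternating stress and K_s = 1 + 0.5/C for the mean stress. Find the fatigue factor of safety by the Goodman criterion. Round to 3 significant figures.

1.62

C = D/d = 119.0/10.7 = 11.1215; K_W = (4C−1)/(4C−4)+0.615/C = 1.1294; K_s = 1+0.5/C = 1.0450
F_a = (F_max−F_min)/2 = 440.5 N; F_m = (F_max+F_min)/2 = 1399.5 N
τ_a = K_W·8F_aD/(πd³) = 1.1294 × 108.96 = 123.06 MPa
τ_m = K_s·8F_mD/(πd³) = 1.0450 × 346.19 = 361.75 MPa
Goodman: 1/n_f = τ_a/S_se + τ_m/S_su = 123.06/474 + 361.75/1010 = 0.25963 + 0.35817 = 0.61779
n_f = 1/0.61779 = 1.619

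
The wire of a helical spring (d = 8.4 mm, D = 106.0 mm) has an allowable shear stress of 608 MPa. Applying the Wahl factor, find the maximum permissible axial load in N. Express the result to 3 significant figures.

1200 N

C = D/d = 106.0/8.4 = 12.6190
K_W = (4C−1)/(4C−4) + 0.615/C = 49.476/46.476 + 0.0487 = 1.1133
τ_max = K·8FD/(πd³) → F_max = τ_allow·πd³/(8DK)
F_max = 608·π·8.4³/(8·106.0·1.1133) = 1.1321e+06/944.07 = 1199.2 N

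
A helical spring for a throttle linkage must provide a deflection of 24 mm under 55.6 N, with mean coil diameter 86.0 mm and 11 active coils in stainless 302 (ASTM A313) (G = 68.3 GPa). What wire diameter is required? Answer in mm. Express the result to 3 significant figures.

6.60 mm

Required rate k = F/δ = 55.6/24 = 2.3167 N/mm
d = (8D³N_a·k / G)^(1/4) = (8·86.0³·11·2.3167 / (68.3×10³))^0.25
  = (1898.5)^0.25 = 6.6009 mm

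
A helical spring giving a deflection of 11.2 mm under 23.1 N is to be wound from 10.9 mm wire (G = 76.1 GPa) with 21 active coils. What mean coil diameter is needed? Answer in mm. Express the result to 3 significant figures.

Required rate k = F/δ = 23.1/11.2 = 2.0625 N/mm
D = (Gd⁴/(8N_a·k))^(1/3) = (76.1×10³·10.9⁴/(8·21·2.0625))^(1/3)
  = (3.10018e+06)^(1/3) = 145.8129 mm

146 mm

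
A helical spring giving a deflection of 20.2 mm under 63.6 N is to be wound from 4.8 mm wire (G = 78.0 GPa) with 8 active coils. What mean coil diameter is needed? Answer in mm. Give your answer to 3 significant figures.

Required rate k = F/δ = 63.6/20.2 = 3.1485 N/mm
D = (Gd⁴/(8N_a·k))^(1/3) = (78.0×10³·4.8⁴/(8·8·3.1485))^(1/3)
  = (205482)^(1/3) = 59.0099 mm

59.0 mm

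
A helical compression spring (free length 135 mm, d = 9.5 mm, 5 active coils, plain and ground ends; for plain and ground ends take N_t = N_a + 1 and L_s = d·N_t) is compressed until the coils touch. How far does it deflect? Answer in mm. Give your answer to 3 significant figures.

78.0 mm

N_t = 6; L_s = 9.5·6 = 57 mm
δ_solid = L₀ − L_s = 135 − 57 = 78 mm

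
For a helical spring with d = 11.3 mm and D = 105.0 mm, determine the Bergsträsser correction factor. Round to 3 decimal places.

C = D/d = 105.0/11.3 = 9.2920
K_B = (4C+2)/(4C−3) = 39.168/34.168 = 1.1463

1.146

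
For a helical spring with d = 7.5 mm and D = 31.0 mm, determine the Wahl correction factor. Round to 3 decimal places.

C = D/d = 31.0/7.5 = 4.1333
K_W = (4C−1)/(4C−4) + 0.615/C = 15.533/12.533 + 0.1488 = 1.3882

1.388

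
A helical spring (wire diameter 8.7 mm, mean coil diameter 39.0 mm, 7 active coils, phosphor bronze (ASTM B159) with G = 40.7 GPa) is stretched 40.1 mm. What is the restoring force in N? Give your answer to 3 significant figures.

2810 N

k = Gd⁴/(8D³N_a) = (40.7×10³)(8.7⁴)/(8·39.0³·7) = 70.192 N/mm
F = k·δ = 70.192 × 40.1 = 2814.7 N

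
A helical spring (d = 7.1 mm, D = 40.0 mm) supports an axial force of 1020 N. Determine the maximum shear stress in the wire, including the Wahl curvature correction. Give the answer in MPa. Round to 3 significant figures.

Spring index C = D/d = 40.0/7.1 = 5.6338
K_W = (4C−1)/(4C−4) + 0.615/C = 21.535/18.535 + 0.1092 = 1.2710
τ₀ = 8FD/(πd³) = 8·1020·40.0/(π·7.1³) = 326400/1124.4 = 290.29 MPa
τ_max = K·τ₀ = 1.2710 × 290.29 = 368.96 MPa

369 MPa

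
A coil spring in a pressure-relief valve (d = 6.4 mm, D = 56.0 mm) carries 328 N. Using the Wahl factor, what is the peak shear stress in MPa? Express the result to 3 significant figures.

208 MPa

Spring index C = D/d = 56.0/6.4 = 8.7500
K_W = (4C−1)/(4C−4) + 0.615/C = 34.000/31.000 + 0.0703 = 1.1671
τ₀ = 8FD/(πd³) = 8·328·56.0/(π·6.4³) = 146944/823.55 = 178.43 MPa
τ_max = K·τ₀ = 1.1671 × 178.43 = 208.24 MPa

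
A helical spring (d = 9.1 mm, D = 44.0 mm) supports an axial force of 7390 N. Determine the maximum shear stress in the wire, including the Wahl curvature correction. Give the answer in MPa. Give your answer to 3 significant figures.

1450 MPa

Spring index C = D/d = 44.0/9.1 = 4.8352
K_W = (4C−1)/(4C−4) + 0.615/C = 18.341/15.341 + 0.1272 = 1.3228
τ₀ = 8FD/(πd³) = 8·7390·44.0/(π·9.1³) = 2.60128e+06/2367.4 = 1098.8 MPa
τ_max = K·τ₀ = 1.3228 × 1098.8 = 1453.4 MPa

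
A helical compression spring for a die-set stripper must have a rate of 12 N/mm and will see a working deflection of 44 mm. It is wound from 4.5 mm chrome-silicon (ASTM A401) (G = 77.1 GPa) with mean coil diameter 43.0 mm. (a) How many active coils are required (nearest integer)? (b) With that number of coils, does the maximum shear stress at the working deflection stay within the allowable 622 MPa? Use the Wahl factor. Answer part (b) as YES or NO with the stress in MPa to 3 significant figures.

N_a = Gd⁴/(8D³k) = (77.1×10³)(4.5⁴)/(8·43.0³·12) = 4.142 → N_a = 4
Actual rate k = Gd⁴/(8D³·4) = 12.427 N/mm
Working load F = kδ = 12.427·44 = 546.77 N
C = 43.0/4.5 = 9.5556; K_W = (4C−1)/(4C−4)+0.615/C = 1.1520
τ_max = K_W·8FD/(πd³) = 1.1520·657.01 = 756.89 MPa
τ_max > 622 MPa → exceeds allowable

(a) 4 coils; (b) NO, τ_max = 757 MPa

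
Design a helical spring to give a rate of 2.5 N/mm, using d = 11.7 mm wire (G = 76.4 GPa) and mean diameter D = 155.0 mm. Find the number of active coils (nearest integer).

N_a = Gd⁴/(8D³k) = (76.4×10³ × 11.7⁴)/(8 × 155.0³ × 2.5)
    = 1.43165e+09 / 7.44775e+07 = 19.22 → 19 coils

19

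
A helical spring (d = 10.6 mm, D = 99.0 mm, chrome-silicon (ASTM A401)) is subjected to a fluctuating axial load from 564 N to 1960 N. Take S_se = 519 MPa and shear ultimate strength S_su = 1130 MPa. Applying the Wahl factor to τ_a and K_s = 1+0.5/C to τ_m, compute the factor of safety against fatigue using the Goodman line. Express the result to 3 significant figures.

1.73

C = D/d = 99.0/10.6 = 9.3396; K_W = (4C−1)/(4C−4)+0.615/C = 1.1558; K_s = 1+0.5/C = 1.0535
F_a = (F_max−F_min)/2 = 698 N; F_m = (F_max+F_min)/2 = 1262 N
τ_a = K_W·8F_aD/(πd³) = 1.1558 × 147.75 = 170.76 MPa
τ_m = K_s·8F_mD/(πd³) = 1.0535 × 267.13 = 281.43 MPa
Goodman: 1/n_f = τ_a/S_se + τ_m/S_su = 170.76/519 + 281.43/1130 = 0.32902 + 0.24905 = 0.57807
n_f = 1/0.57807 = 1.73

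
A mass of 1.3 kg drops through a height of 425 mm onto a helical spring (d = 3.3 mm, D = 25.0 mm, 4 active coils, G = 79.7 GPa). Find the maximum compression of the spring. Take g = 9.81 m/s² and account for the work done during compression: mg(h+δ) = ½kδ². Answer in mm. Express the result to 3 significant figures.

24.6 mm

k = Gd⁴/(8D³N_a) = (79.7×10³)(3.3⁴)/(8·25.0³·4) = 18.904 N/mm
W = mg = 1.3 × 9.81 = 12.753 N
½kδ² − Wδ − Wh = 0 → δ = (W + √(W² + 2kWh))/k
δ = (12.753 + √(162.64 + 204916))/18.904 = (12.753 + 452.86)/18.904 = 24.631 mm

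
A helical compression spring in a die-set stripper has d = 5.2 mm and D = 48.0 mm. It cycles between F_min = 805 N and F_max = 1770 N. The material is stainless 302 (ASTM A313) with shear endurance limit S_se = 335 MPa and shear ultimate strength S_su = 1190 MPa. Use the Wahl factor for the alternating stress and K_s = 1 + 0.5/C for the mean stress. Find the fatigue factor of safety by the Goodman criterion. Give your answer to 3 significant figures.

0.410

C = D/d = 48.0/5.2 = 9.2308; K_W = (4C−1)/(4C−4)+0.615/C = 1.1577; K_s = 1+0.5/C = 1.0542
F_a = (F_max−F_min)/2 = 482.5 N; F_m = (F_max+F_min)/2 = 1287.5 N
τ_a = K_W·8F_aD/(πd³) = 1.1577 × 419.44 = 485.6 MPa
τ_m = K_s·8F_mD/(πd³) = 1.0542 × 1119.2 = 1179.9 MPa
Goodman: 1/n_f = τ_a/S_se + τ_m/S_su = 485.6/335 + 1179.9/1190 = 1.44956 + 0.99147 = 2.441
n_f = 1/2.441 = 0.4097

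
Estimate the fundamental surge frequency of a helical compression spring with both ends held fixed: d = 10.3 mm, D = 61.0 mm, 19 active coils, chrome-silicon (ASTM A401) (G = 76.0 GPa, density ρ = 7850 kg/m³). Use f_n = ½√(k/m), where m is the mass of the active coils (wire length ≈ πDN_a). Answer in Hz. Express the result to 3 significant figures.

k = Gd⁴/(8D³N_a) = (76.0×10³)(10.3⁴)/(8·61.0³·19) = 24.793 N/mm = 24793 N/m
Wire length L = πDN_a = π·61.0·19 = 3641.1 mm
m = ρ·(πd²/4)·L = 7850 × 83.323×10⁻⁶ m² × 3.6411 m = 2.3816 kg
f_n = ½√(k/m) = 0.5·√(24793/2.3816) = 0.5·√(10410) = 51.015 Hz

51.0 Hz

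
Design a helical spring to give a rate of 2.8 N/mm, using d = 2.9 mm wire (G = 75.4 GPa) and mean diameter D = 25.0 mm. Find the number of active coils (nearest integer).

15

N_a = Gd⁴/(8D³k) = (75.4×10³ × 2.9⁴)/(8 × 25.0³ × 2.8)
    = 5.3329e+06 / 350000 = 15.24 → 15 coils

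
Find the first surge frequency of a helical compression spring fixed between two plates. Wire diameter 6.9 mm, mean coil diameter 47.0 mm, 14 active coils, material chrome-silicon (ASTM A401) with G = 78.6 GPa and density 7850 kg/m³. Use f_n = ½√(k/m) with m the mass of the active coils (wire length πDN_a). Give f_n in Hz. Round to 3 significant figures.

79.5 Hz

k = Gd⁴/(8D³N_a) = (78.6×10³)(6.9⁴)/(8·47.0³·14) = 15.322 N/mm = 15322 N/m
Wire length L = πDN_a = π·47.0·14 = 2067.2 mm
m = ρ·(πd²/4)·L = 7850 × 37.393×10⁻⁶ m² × 2.0672 m = 0.60678 kg
f_n = ½√(k/m) = 0.5·√(15322/0.60678) = 0.5·√(25251) = 79.452 Hz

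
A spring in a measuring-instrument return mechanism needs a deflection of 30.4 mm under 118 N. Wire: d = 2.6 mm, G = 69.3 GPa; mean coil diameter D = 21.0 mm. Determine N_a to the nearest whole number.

Required rate k = F/δ = 118/30.4 = 3.8816 N/mm
N_a = Gd⁴/(8D³k) = (69.3×10³ × 2.6⁴)/(8 × 21.0³ × 3.8816)
    = 3.16684e+06 / 287578 = 11.01 → 11 coils

11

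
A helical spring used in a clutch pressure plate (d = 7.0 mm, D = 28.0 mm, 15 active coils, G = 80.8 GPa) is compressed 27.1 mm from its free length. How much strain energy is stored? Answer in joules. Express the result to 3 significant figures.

k = Gd⁴/(8D³N_a) = (80.8×10³)(7.0⁴)/(8·28.0³·15) = 73.646 N/mm
U = ½kδ² = 0.5 × 73.646 × 27.1² = 27043 N·mm = 27.043 J

27.0 J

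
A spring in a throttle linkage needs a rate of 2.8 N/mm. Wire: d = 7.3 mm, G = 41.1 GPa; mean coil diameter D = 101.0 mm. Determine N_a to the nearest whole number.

N_a = Gd⁴/(8D³k) = (41.1×10³ × 7.3⁴)/(8 × 101.0³ × 2.8)
    = 1.16717e+08 / 2.30787e+07 = 5.057 → 5 coils

5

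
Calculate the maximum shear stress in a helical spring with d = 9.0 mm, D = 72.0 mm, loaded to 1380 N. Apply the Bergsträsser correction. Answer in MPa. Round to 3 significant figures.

407 MPa

Spring index C = D/d = 72.0/9.0 = 8.0000
K_B = (4C+2)/(4C−3) = 34.000/29.000 = 1.1724
τ₀ = 8FD/(πd³) = 8·1380·72.0/(π·9.0³) = 794880/2290.2 = 347.08 MPa
τ_max = K·τ₀ = 1.1724 × 347.08 = 406.92 MPa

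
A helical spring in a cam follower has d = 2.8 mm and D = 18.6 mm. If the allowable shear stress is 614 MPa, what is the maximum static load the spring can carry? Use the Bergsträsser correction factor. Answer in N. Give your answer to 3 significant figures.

C = D/d = 18.6/2.8 = 6.6429
K_B = (4C+2)/(4C−3) = 28.571/23.571 = 1.2121
τ_max = K·8FD/(πd³) → F_max = τ_allow·πd³/(8DK)
F_max = 614·π·2.8³/(8·18.6·1.2121) = 42344/180.36 = 234.77 N

235 N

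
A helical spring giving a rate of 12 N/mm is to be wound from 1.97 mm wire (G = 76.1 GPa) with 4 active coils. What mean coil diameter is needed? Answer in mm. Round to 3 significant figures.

D = (Gd⁴/(8N_a·k))^(1/3) = (76.1×10³·1.97⁴/(8·4·12))^(1/3)
  = (2984.82)^(1/3) = 14.3981 mm

14.4 mm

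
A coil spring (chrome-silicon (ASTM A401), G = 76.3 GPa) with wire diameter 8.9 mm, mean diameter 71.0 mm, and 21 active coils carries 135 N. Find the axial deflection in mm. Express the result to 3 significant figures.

17.0 mm

k = Gd⁴/(8D³N_a) = (76.3×10³)(8.9⁴)/(8·71.0³·21) = 7.9616 N/mm
δ = F/k = 135 / 7.9616 = 16.956 mm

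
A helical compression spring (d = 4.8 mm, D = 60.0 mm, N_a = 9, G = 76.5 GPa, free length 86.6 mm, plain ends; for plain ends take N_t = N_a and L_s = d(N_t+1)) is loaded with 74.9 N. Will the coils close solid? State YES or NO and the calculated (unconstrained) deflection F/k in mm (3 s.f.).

NO, δ = 28.7 mm

k = Gd⁴/(8D³N_a) = (76.5×10³)(4.8⁴)/(8·60.0³·9) = 2.6112 N/mm
N_t = 9; L_s = 4.8·10 = 48 mm; δ_solid = L₀ − L_s = 86.6 − 48 = 38.6 mm
δ = F/k = 74.9/2.6112 = 28.684 mm
δ < δ_solid → spring does not go solid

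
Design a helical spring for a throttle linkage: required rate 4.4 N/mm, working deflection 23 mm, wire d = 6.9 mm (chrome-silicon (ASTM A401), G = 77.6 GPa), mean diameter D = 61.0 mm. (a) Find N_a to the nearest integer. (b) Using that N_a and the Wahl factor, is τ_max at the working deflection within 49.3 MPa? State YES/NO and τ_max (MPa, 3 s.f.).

N_a = Gd⁴/(8D³k) = (77.6×10³)(6.9⁴)/(8·61.0³·4.4) = 22.02 → N_a = 22
Actual rate k = Gd⁴/(8D³·22) = 4.4031 N/mm
Working load F = kδ = 4.4031·23 = 101.27 N
C = 61.0/6.9 = 8.8406; K_W = (4C−1)/(4C−4)+0.615/C = 1.1652
τ_max = K_W·8FD/(πd³) = 1.1652·47.886 = 55.798 MPa
τ_max > 49.3 MPa → exceeds allowable

(a) 22 coils; (b) NO, τ_max = 55.8 MPa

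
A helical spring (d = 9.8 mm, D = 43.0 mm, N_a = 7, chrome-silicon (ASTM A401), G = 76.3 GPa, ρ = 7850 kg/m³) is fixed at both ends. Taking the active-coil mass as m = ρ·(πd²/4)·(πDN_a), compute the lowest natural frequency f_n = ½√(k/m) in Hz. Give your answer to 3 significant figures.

k = Gd⁴/(8D³N_a) = (76.3×10³)(9.8⁴)/(8·43.0³·7) = 158.06 N/mm = 1.5806e+05 N/m
Wire length L = πDN_a = π·43.0·7 = 945.62 mm
m = ρ·(πd²/4)·L = 7850 × 75.43×10⁻⁶ m² × 0.94562 m = 0.55992 kg
f_n = ½√(k/m) = 0.5·√(1.5806e+05/0.55992) = 0.5·√(2.823e+05) = 265.66 Hz

266 Hz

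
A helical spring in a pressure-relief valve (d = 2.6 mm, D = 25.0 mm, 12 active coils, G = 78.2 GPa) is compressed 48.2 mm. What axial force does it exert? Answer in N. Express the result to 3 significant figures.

k = Gd⁴/(8D³N_a) = (78.2×10³)(2.6⁴)/(8·25.0³·12) = 2.3824 N/mm
F = k·δ = 2.3824 × 48.2 = 114.83 N

115 N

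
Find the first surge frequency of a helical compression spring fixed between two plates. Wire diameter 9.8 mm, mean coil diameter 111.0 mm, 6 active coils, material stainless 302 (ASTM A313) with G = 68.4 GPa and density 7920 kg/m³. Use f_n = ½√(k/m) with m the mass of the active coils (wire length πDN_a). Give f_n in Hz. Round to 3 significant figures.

43.8 Hz

k = Gd⁴/(8D³N_a) = (68.4×10³)(9.8⁴)/(8·111.0³·6) = 9.6106 N/mm = 9610.6 N/m
Wire length L = πDN_a = π·111.0·6 = 2092.3 mm
m = ρ·(πd²/4)·L = 7920 × 75.43×10⁻⁶ m² × 2.0923 m = 1.2499 kg
f_n = ½√(k/m) = 0.5·√(9610.6/1.2499) = 0.5·√(7688.8) = 43.843 Hz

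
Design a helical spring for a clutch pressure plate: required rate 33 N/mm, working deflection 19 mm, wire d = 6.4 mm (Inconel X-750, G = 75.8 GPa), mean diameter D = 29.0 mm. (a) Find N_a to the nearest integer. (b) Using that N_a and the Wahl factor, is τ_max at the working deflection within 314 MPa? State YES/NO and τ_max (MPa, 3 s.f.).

(a) 20 coils; (b) YES, τ_max = 235 MPa

N_a = Gd⁴/(8D³k) = (75.8×10³)(6.4⁴)/(8·29.0³·33) = 19.75 → N_a = 20
Actual rate k = Gd⁴/(8D³·20) = 32.589 N/mm
Working load F = kδ = 32.589·19 = 619.2 N
C = 29.0/6.4 = 4.5312; K_W = (4C−1)/(4C−4)+0.615/C = 1.3481
τ_max = K_W·8FD/(πd³) = 1.3481·174.43 = 235.15 MPa
τ_max ≤ 314 MPa → acceptable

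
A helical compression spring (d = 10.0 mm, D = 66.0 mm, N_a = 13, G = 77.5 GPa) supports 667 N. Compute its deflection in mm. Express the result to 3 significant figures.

25.7 mm

k = Gd⁴/(8D³N_a) = (77.5×10³)(10.0⁴)/(8·66.0³·13) = 25.92 N/mm
δ = F/k = 667 / 25.92 = 25.733 mm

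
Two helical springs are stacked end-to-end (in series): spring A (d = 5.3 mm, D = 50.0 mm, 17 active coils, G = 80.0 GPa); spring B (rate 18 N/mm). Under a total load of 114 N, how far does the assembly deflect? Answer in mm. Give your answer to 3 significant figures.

37.0 mm

k_A = Gd⁴/(8D³N_a) = (80.0×10³)(5.3⁴)/(8·50.0³·17) = 3.7132 N/mm
Series: 1/k_eq = 1/3.7132 + 1/18 = 0.32487; k_eq = 3.0782 N/mm
δ = F/k_eq = 114/3.0782 = 37.035 mm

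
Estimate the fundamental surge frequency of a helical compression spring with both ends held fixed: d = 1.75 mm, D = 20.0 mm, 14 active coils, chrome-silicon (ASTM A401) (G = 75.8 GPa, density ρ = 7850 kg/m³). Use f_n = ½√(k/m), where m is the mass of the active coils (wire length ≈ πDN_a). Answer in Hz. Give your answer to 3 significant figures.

k = Gd⁴/(8D³N_a) = (75.8×10³)(1.75⁴)/(8·20.0³·14) = 0.79344 N/mm = 793.44 N/m
Wire length L = πDN_a = π·20.0·14 = 879.65 mm
m = ρ·(πd²/4)·L = 7850 × 2.4053×10⁻⁶ m² × 0.87965 m = 0.016609 kg
f_n = ½√(k/m) = 0.5·√(793.44/0.016609) = 0.5·√(47772) = 109.28 Hz

109 Hz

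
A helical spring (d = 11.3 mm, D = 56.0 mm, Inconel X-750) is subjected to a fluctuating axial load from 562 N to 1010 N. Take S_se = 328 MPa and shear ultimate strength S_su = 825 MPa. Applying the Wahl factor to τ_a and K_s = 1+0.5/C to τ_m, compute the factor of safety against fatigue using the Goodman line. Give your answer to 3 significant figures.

5.20

C = D/d = 56.0/11.3 = 4.9558; K_W = (4C−1)/(4C−4)+0.615/C = 1.3137; K_s = 1+0.5/C = 1.1009
F_a = (F_max−F_min)/2 = 224 N; F_m = (F_max+F_min)/2 = 786 N
τ_a = K_W·8F_aD/(πd³) = 1.3137 × 22.138 = 29.083 MPa
τ_m = K_s·8F_mD/(πd³) = 1.1009 × 77.681 = 85.519 MPa
Goodman: 1/n_f = τ_a/S_se + τ_m/S_su = 29.083/328 + 85.519/825 = 0.08867 + 0.10366 = 0.19233
n_f = 1/0.19233 = 5.2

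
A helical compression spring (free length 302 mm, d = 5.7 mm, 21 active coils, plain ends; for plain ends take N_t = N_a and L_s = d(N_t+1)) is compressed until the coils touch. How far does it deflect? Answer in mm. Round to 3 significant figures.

N_t = 21; L_s = 5.7·22 = 125.4 mm
δ_solid = L₀ − L_s = 302 − 125.4 = 176.6 mm

177 mm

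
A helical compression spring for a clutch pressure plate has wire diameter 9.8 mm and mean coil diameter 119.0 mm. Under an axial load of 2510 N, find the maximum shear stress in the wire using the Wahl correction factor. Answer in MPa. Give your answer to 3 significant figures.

903 MPa

Spring index C = D/d = 119.0/9.8 = 12.1429
K_W = (4C−1)/(4C−4) + 0.615/C = 47.571/44.571 + 0.0506 = 1.1180
τ₀ = 8FD/(πd³) = 8·2510·119.0/(π·9.8³) = 2.38952e+06/2956.8 = 808.13 MPa
τ_max = K·τ₀ = 1.1180 × 808.13 = 903.46 MPa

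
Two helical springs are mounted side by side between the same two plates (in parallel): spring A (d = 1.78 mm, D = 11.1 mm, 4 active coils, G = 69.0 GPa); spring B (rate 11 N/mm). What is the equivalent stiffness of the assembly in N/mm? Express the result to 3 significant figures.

k_A = Gd⁴/(8D³N_a) = (69.0×10³)(1.78⁴)/(8·11.1³·4) = 15.827 N/mm
Parallel: k_eq = 15.827 + 11 = 26.827 N/mm

26.8 N/mm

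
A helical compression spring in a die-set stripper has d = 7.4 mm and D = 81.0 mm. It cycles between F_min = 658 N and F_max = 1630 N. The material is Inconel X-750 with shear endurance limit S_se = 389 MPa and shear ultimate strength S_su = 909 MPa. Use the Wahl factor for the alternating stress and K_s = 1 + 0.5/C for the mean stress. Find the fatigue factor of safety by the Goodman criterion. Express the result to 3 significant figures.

0.720

C = D/d = 81.0/7.4 = 10.9459; K_W = (4C−1)/(4C−4)+0.615/C = 1.1316; K_s = 1+0.5/C = 1.0457
F_a = (F_max−F_min)/2 = 486 N; F_m = (F_max+F_min)/2 = 1144 N
τ_a = K_W·8F_aD/(πd³) = 1.1316 × 247.38 = 279.93 MPa
τ_m = K_s·8F_mD/(πd³) = 1.0457 × 582.31 = 608.91 MPa
Goodman: 1/n_f = τ_a/S_se + τ_m/S_su = 279.93/389 + 608.91/909 = 0.71963 + 0.66987 = 1.3895
n_f = 1/1.3895 = 0.7197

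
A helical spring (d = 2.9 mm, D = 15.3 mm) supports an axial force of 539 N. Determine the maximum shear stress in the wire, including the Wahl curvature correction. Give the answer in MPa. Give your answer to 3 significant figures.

Spring index C = D/d = 15.3/2.9 = 5.2759
K_W = (4C−1)/(4C−4) + 0.615/C = 20.103/17.103 + 0.1166 = 1.2920
τ₀ = 8FD/(πd³) = 8·539·15.3/(π·2.9³) = 65973.6/76.62 = 861.05 MPa
τ_max = K·τ₀ = 1.2920 × 861.05 = 1112.4 MPa

1110 MPa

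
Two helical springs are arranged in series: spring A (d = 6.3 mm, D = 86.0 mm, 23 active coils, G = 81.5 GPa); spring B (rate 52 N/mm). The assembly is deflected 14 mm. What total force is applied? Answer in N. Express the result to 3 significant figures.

k_A = Gd⁴/(8D³N_a) = (81.5×10³)(6.3⁴)/(8·86.0³·23) = 1.097 N/mm
Series: 1/k_eq = 1/1.097 + 1/52 = 0.93081; k_eq = 1.0743 N/mm
F = k_eq·δ = 1.0743·14 = 15.041 N

15.0 N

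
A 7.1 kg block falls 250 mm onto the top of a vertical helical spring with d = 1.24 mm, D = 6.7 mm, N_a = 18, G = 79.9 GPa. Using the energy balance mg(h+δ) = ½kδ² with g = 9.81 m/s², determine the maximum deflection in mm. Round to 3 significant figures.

k = Gd⁴/(8D³N_a) = (79.9×10³)(1.24⁴)/(8·6.7³·18) = 4.3616 N/mm
W = mg = 7.1 × 9.81 = 69.651 N
½kδ² − Wδ − Wh = 0 → δ = (W + √(W² + 2kWh))/k
δ = (69.651 + √(4851.3 + 151895))/4.3616 = (69.651 + 395.91)/4.3616 = 106.74 mm

107 mm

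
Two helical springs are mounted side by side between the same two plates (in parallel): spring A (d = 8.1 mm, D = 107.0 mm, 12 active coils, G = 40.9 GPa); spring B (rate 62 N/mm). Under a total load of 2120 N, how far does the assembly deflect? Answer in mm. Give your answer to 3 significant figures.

33.4 mm

k_A = Gd⁴/(8D³N_a) = (40.9×10³)(8.1⁴)/(8·107.0³·12) = 1.4971 N/mm
Parallel: k_eq = 1.4971 + 62 = 63.497 N/mm
δ = F/k_eq = 2120/63.497 = 33.387 mm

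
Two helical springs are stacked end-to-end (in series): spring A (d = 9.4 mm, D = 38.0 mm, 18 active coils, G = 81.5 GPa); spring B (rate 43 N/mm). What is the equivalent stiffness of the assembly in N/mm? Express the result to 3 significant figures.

28.0 N/mm

k_A = Gd⁴/(8D³N_a) = (81.5×10³)(9.4⁴)/(8·38.0³·18) = 80.53 N/mm
Series: 1/k_eq = 1/80.53 + 1/43 = 0.035674; k_eq = 28.032 N/mm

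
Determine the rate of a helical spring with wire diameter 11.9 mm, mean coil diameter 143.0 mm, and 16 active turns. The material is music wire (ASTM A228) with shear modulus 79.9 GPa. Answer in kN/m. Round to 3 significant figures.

4.28 kN/m

k = Gd⁴/(8D³N_a) = (79.9×10³ × 11.9⁴) / (8 × 143.0³ × 16)
  = 1.60227e+09 / 3.74298e+08 = 4.2807 N/mm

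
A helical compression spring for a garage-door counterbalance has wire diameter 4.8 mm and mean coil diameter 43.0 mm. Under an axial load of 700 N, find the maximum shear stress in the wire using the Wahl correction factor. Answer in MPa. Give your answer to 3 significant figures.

Spring index C = D/d = 43.0/4.8 = 8.9583
K_W = (4C−1)/(4C−4) + 0.615/C = 34.833/31.833 + 0.0687 = 1.1629
τ₀ = 8FD/(πd³) = 8·700·43.0/(π·4.8³) = 240800/347.44 = 693.08 MPa
τ_max = K·τ₀ = 1.1629 × 693.08 = 805.98 MPa

806 MPa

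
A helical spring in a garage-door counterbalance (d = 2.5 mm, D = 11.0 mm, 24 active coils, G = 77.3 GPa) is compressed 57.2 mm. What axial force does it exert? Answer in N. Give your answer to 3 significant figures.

k = Gd⁴/(8D³N_a) = (77.3×10³)(2.5⁴)/(8·11.0³·24) = 11.816 N/mm
F = k·δ = 11.816 × 57.2 = 675.86 N

676 N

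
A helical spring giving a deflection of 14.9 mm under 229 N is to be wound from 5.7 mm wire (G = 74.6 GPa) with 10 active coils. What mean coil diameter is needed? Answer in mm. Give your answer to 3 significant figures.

40.0 mm

Required rate k = F/δ = 229/14.9 = 15.369 N/mm
D = (Gd⁴/(8N_a·k))^(1/3) = (74.6×10³·5.7⁴/(8·10·15.369))^(1/3)
  = (64047)^(1/3) = 40.0098 mm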